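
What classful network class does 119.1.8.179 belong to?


First octet: 119
Binary: 01110111
0xxxxxxx -> Class A (1-126)
Class A, default mask 255.0.0.0 (/8)


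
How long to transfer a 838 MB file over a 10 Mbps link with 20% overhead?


Effective throughput = 10 * (1 - 20/100) = 8 Mbps
File size in Mb = 838 * 8 = 6704 Mb
Time = 6704 / 8
Time = 838 seconds


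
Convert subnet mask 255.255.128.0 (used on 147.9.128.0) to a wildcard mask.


Subnet mask: 255.255.128.0
Wildcard = 255.255.255.255 - subnet mask
255 - 255 = 0
255 - 255 = 0
255 - 128 = 127
255 - 0 = 255
Wildcard: 0.0.127.255


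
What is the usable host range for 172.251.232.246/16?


Network: 172.251.0.0
Broadcast: 172.251.255.255
First usable = network + 1
Last usable = broadcast - 1
Range: 172.251.0.1 to 172.251.255.254


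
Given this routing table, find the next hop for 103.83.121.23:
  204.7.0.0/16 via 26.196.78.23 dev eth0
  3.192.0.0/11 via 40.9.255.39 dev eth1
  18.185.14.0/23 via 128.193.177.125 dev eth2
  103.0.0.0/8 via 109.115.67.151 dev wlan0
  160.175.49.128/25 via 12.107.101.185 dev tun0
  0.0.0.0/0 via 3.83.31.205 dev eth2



Longest prefix match for 103.83.121.23:
  /16 204.7.0.0: no
  /11 3.192.0.0: no
  /23 18.185.14.0: no
  /8 103.0.0.0: MATCH
  /25 160.175.49.128: no
  /0 0.0.0.0: MATCH
Selected: next-hop 109.115.67.151 via wlan0 (matched /8)


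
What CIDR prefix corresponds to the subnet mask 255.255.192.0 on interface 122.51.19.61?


Binary: 11111111.11111111.11000000.00000000
Count leading 1s
Prefix: /18


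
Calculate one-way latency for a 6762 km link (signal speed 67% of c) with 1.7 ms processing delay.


Speed = 0.67 * 3e5 km/s = 201000 km/s
Propagation delay = 6762 / 201000 = 0.0336 s = 33.6418 ms
Processing delay = 1.7 ms
Total one-way latency = 35.3418 ms


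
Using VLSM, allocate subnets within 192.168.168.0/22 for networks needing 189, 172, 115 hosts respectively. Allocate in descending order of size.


189 hosts -> /24 (254 usable): 192.168.168.0/24
172 hosts -> /24 (254 usable): 192.168.169.0/24
115 hosts -> /25 (126 usable): 192.168.170.0/25
Allocation: 192.168.168.0/24 (189 hosts, 254 usable); 192.168.169.0/24 (172 hosts, 254 usable); 192.168.170.0/25 (115 hosts, 126 usable)


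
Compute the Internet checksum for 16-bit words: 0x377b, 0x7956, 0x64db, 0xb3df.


Sum all words (with carry folding):
+ 0x377b = 0x377b
+ 0x7956 = 0xb0d1
+ 0x64db = 0x15ad
+ 0xb3df = 0xc98c
One's complement: ~0xc98c
Checksum = 0x3673


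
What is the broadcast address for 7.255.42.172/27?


Network: 7.255.42.160/27
Host bits = 5
Set all host bits to 1:
Broadcast: 7.255.42.191


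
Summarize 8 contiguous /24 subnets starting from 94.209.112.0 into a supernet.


Original prefix: /24
Number of subnets: 8 = 2^3
New prefix = 24 - 3 = 21
Supernet: 94.209.112.0/21


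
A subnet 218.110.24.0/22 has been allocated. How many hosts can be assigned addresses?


Host bits = 32 - 22 = 10
Total addresses = 2^10 = 1024
Usable = total - 2 (network and broadcast)
Usable hosts: 1022


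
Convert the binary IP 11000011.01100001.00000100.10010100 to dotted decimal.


11000011 = 195
01100001 = 97
00000100 = 4
10010100 = 148
IP: 195.97.4.148


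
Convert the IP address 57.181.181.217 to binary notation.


57 = 00111001
181 = 10110101
181 = 10110101
217 = 11011001
Binary: 00111001.10110101.10110101.11011001


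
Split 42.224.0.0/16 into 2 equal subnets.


New prefix = 16 + 1 = 17
Each subnet has 32768 addresses
  42.224.0.0/17
  42.224.128.0/17
Subnets: 42.224.0.0/17, 42.224.128.0/17


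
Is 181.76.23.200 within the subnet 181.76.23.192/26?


Subnet network: 181.76.23.192
Test IP AND mask: 181.76.23.192
Yes, 181.76.23.200 is in 181.76.23.192/26


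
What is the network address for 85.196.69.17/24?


IP:   01010101.11000100.01000101.00010001
Mask: 11111111.11111111.11111111.00000000
AND operation:
Net:  01010101.11000100.01000101.00000000
Network: 85.196.69.0/24


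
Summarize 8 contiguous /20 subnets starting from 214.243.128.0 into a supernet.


Original prefix: /20
Number of subnets: 8 = 2^3
New prefix = 20 - 3 = 17
Supernet: 214.243.128.0/17


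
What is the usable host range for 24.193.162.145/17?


Network: 24.193.128.0
Broadcast: 24.193.255.255
First usable = network + 1
Last usable = broadcast - 1
Range: 24.193.128.1 to 24.193.255.254


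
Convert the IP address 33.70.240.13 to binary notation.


33 = 00100001
70 = 01000110
240 = 11110000
13 = 00001101
Binary: 00100001.01000110.11110000.00001101


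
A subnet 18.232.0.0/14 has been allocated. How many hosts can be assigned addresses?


Host bits = 32 - 14 = 18
Total addresses = 2^18 = 262144
Usable = total - 2 (network and broadcast)
Usable hosts: 262142


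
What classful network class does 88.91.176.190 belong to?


First octet: 88
Binary: 01011000
0xxxxxxx -> Class A (1-126)
Class A, default mask 255.0.0.0 (/8)


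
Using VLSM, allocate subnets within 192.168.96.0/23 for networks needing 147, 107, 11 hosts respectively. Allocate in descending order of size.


147 hosts -> /24 (254 usable): 192.168.96.0/24
107 hosts -> /25 (126 usable): 192.168.97.0/25
11 hosts -> /28 (14 usable): 192.168.97.128/28
Allocation: 192.168.96.0/24 (147 hosts, 254 usable); 192.168.97.0/25 (107 hosts, 126 usable); 192.168.97.128/28 (11 hosts, 14 usable)


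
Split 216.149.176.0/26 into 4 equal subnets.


New prefix = 26 + 2 = 28
Each subnet has 16 addresses
  216.149.176.0/28
  216.149.176.16/28
  216.149.176.32/28
  216.149.176.48/28
Subnets: 216.149.176.0/28, 216.149.176.16/28, 216.149.176.32/28, 216.149.176.48/28


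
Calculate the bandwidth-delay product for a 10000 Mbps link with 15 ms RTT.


BDP = bandwidth * RTT
= 10000 Mbps * 15 ms
= 10000 * 1e6 * 15 / 1000 bits
= 150000000 bits
= 18750000 bytes
= 18310.5469 KB
BDP = 150000000 bits (18750000 bytes)


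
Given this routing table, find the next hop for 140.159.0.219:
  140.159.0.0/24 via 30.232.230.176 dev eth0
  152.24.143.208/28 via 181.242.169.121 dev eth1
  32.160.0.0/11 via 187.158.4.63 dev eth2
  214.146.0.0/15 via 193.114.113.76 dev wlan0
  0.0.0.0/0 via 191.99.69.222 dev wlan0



Longest prefix match for 140.159.0.219:
  /24 140.159.0.0: MATCH
  /28 152.24.143.208: no
  /11 32.160.0.0: no
  /15 214.146.0.0: no
  /0 0.0.0.0: MATCH
Selected: next-hop 30.232.230.176 via eth0 (matched /24)


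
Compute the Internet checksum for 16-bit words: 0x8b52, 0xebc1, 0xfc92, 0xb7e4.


Sum all words (with carry folding):
+ 0x8b52 = 0x8b52
+ 0xebc1 = 0x7714
+ 0xfc92 = 0x73a7
+ 0xb7e4 = 0x2b8c
One's complement: ~0x2b8c
Checksum = 0xd473


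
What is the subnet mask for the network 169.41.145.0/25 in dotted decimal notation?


/25 means 25 network bits, 7 host bits
Binary: 11111111111111111111111110000000
Mask: 255.255.255.128


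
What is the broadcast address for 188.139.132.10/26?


Network: 188.139.132.0/26
Host bits = 6
Set all host bits to 1:
Broadcast: 188.139.132.63


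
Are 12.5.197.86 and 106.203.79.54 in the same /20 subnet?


Mask: 255.255.240.0
12.5.197.86 AND mask = 12.5.192.0
106.203.79.54 AND mask = 106.203.64.0
No, different subnets (12.5.192.0 vs 106.203.64.0)


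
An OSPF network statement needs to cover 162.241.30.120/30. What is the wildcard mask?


Subnet mask: 255.255.255.252
Wildcard = 255.255.255.255 - subnet mask
255 - 255 = 0
255 - 255 = 0
255 - 255 = 0
255 - 252 = 3
Wildcard: 0.0.0.3


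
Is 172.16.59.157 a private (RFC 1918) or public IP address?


RFC 1918 private ranges:
  10.0.0.0/8 (10.0.0.0 - 10.255.255.255)
  172.16.0.0/12 (172.16.0.0 - 172.31.255.255)
  192.168.0.0/16 (192.168.0.0 - 192.168.255.255)
Private (in 172.16.0.0/12)


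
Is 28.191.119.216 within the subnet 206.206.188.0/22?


Subnet network: 206.206.188.0
Test IP AND mask: 28.191.116.0
No, 28.191.119.216 is not in 206.206.188.0/22


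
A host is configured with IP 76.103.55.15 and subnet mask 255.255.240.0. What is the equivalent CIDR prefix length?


Binary: 11111111.11111111.11110000.00000000
Count leading 1s
Prefix: /20


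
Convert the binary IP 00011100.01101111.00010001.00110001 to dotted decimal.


00011100 = 28
01101111 = 111
00010001 = 17
00110001 = 49
IP: 28.111.17.49


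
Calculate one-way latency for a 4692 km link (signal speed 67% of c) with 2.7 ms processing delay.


Speed = 0.67 * 3e5 km/s = 201000 km/s
Propagation delay = 4692 / 201000 = 0.0233 s = 23.3433 ms
Processing delay = 2.7 ms
Total one-way latency = 26.0433 ms


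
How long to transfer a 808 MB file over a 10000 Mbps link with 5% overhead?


Effective throughput = 10000 * (1 - 5/100) = 9500 Mbps
File size in Mb = 808 * 8 = 6464 Mb
Time = 6464 / 9500
Time = 0.6804 seconds


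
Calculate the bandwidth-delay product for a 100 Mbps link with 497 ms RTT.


BDP = bandwidth * RTT
= 100 Mbps * 497 ms
= 100 * 1e6 * 497 / 1000 bits
= 49700000 bits
= 6212500 bytes
= 6066.8945 KB
BDP = 49700000 bits (6212500 bytes)


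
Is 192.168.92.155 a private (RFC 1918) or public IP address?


RFC 1918 private ranges:
  10.0.0.0/8 (10.0.0.0 - 10.255.255.255)
  172.16.0.0/12 (172.16.0.0 - 172.31.255.255)
  192.168.0.0/16 (192.168.0.0 - 192.168.255.255)
Private (in 192.168.0.0/16)


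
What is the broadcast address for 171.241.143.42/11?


Network: 171.224.0.0/11
Host bits = 21
Set all host bits to 1:
Broadcast: 171.255.255.255


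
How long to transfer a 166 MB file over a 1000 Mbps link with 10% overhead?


Effective throughput = 1000 * (1 - 10/100) = 900 Mbps
File size in Mb = 166 * 8 = 1328 Mb
Time = 1328 / 900
Time = 1.4756 seconds


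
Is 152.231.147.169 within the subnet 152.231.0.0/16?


Subnet network: 152.231.0.0
Test IP AND mask: 152.231.0.0
Yes, 152.231.147.169 is in 152.231.0.0/16


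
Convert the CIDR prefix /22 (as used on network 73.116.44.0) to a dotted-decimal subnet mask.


/22 means 22 network bits, 10 host bits
Binary: 11111111111111111111110000000000
Mask: 255.255.252.0


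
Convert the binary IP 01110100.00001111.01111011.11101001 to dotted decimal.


01110100 = 116
00001111 = 15
01111011 = 123
11101001 = 233
IP: 116.15.123.233


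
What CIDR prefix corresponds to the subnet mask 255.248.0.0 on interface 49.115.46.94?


Binary: 11111111.11111000.00000000.00000000
Count leading 1s
Prefix: /13


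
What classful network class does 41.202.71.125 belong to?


First octet: 41
Binary: 00101001
0xxxxxxx -> Class A (1-126)
Class A, default mask 255.0.0.0 (/8)


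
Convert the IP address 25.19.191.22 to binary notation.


25 = 00011001
19 = 00010011
191 = 10111111
22 = 00010110
Binary: 00011001.00010011.10111111.00010110


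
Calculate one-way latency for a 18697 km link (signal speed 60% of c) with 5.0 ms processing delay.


Speed = 0.6 * 3e5 km/s = 180000 km/s
Propagation delay = 18697 / 180000 = 0.1039 s = 103.8722 ms
Processing delay = 5.0 ms
Total one-way latency = 108.8722 ms


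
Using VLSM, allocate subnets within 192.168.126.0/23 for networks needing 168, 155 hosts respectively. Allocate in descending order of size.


168 hosts -> /24 (254 usable): 192.168.126.0/24
155 hosts -> /24 (254 usable): 192.168.127.0/24
Allocation: 192.168.126.0/24 (168 hosts, 254 usable); 192.168.127.0/24 (155 hosts, 254 usable)


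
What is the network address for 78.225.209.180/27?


IP:   01001110.11100001.11010001.10110100
Mask: 11111111.11111111.11111111.11100000
AND operation:
Net:  01001110.11100001.11010001.10100000
Network: 78.225.209.160/27


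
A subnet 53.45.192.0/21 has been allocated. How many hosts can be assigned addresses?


Host bits = 32 - 21 = 11
Total addresses = 2^11 = 2048
Usable = total - 2 (network and broadcast)
Usable hosts: 2046


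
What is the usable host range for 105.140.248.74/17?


Network: 105.140.128.0
Broadcast: 105.140.255.255
First usable = network + 1
Last usable = broadcast - 1
Range: 105.140.128.1 to 105.140.255.254


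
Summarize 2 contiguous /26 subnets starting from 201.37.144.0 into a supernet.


Original prefix: /26
Number of subnets: 2 = 2^1
New prefix = 26 - 1 = 25
Supernet: 201.37.144.0/25


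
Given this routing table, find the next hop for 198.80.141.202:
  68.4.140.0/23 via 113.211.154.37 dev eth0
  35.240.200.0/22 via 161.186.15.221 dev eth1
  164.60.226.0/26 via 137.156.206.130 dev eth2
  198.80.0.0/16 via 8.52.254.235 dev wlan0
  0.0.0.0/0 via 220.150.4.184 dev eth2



Longest prefix match for 198.80.141.202:
  /23 68.4.140.0: no
  /22 35.240.200.0: no
  /26 164.60.226.0: no
  /16 198.80.0.0: MATCH
  /0 0.0.0.0: MATCH
Selected: next-hop 8.52.254.235 via wlan0 (matched /16)


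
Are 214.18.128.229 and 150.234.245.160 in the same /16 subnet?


Mask: 255.255.0.0
214.18.128.229 AND mask = 214.18.0.0
150.234.245.160 AND mask = 150.234.0.0
No, different subnets (214.18.0.0 vs 150.234.0.0)


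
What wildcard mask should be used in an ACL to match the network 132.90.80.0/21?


Subnet mask: 255.255.248.0
Wildcard = 255.255.255.255 - subnet mask
255 - 255 = 0
255 - 255 = 0
255 - 248 = 7
255 - 0 = 255
Wildcard: 0.0.7.255


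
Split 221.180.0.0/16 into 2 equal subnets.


New prefix = 16 + 1 = 17
Each subnet has 32768 addresses
  221.180.0.0/17
  221.180.128.0/17
Subnets: 221.180.0.0/17, 221.180.128.0/17


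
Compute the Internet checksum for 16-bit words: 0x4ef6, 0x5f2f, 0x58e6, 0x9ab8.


Sum all words (with carry folding):
+ 0x4ef6 = 0x4ef6
+ 0x5f2f = 0xae25
+ 0x58e6 = 0x070c
+ 0x9ab8 = 0xa1c4
One's complement: ~0xa1c4
Checksum = 0x5e3b


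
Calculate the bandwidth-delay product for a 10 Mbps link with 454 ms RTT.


BDP = bandwidth * RTT
= 10 Mbps * 454 ms
= 10 * 1e6 * 454 / 1000 bits
= 4540000 bits
= 567500 bytes
= 554.1992 KB
BDP = 4540000 bits (567500 bytes)


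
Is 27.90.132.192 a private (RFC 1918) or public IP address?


RFC 1918 private ranges:
  10.0.0.0/8 (10.0.0.0 - 10.255.255.255)
  172.16.0.0/12 (172.16.0.0 - 172.31.255.255)
  192.168.0.0/16 (192.168.0.0 - 192.168.255.255)
Public (not in any RFC 1918 range)


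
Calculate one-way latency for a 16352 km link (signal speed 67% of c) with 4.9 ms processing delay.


Speed = 0.67 * 3e5 km/s = 201000 km/s
Propagation delay = 16352 / 201000 = 0.0814 s = 81.3532 ms
Processing delay = 4.9 ms
Total one-way latency = 86.2532 ms


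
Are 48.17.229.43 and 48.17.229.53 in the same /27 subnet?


Mask: 255.255.255.224
48.17.229.43 AND mask = 48.17.229.32
48.17.229.53 AND mask = 48.17.229.32
Yes, same subnet (48.17.229.32)


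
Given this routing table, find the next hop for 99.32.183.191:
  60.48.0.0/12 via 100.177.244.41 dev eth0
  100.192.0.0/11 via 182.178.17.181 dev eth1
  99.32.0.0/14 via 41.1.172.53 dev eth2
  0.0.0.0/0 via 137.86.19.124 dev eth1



Longest prefix match for 99.32.183.191:
  /12 60.48.0.0: no
  /11 100.192.0.0: no
  /14 99.32.0.0: MATCH
  /0 0.0.0.0: MATCH
Selected: next-hop 41.1.172.53 via eth2 (matched /14)


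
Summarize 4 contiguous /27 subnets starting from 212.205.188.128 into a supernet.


Original prefix: /27
Number of subnets: 4 = 2^2
New prefix = 27 - 2 = 25
Supernet: 212.205.188.128/25


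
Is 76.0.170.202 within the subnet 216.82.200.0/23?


Subnet network: 216.82.200.0
Test IP AND mask: 76.0.170.0
No, 76.0.170.202 is not in 216.82.200.0/23


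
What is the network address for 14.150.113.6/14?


IP:   00001110.10010110.01110001.00000110
Mask: 11111111.11111100.00000000.00000000
AND operation:
Net:  00001110.10010100.00000000.00000000
Network: 14.148.0.0/14


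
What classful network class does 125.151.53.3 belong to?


First octet: 125
Binary: 01111101
0xxxxxxx -> Class A (1-126)
Class A, default mask 255.0.0.0 (/8)


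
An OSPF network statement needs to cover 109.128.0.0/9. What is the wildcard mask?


Subnet mask: 255.128.0.0
Wildcard = 255.255.255.255 - subnet mask
255 - 255 = 0
255 - 128 = 127
255 - 0 = 255
255 - 0 = 255
Wildcard: 0.127.255.255


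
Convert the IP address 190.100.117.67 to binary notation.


190 = 10111110
100 = 01100100
117 = 01110101
67 = 01000011
Binary: 10111110.01100100.01110101.01000011


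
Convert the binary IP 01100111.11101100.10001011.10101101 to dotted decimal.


01100111 = 103
11101100 = 236
10001011 = 139
10101101 = 173
IP: 103.236.139.173


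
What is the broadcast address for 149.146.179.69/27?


Network: 149.146.179.64/27
Host bits = 5
Set all host bits to 1:
Broadcast: 149.146.179.95


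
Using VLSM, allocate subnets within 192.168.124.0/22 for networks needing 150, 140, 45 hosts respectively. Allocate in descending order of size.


150 hosts -> /24 (254 usable): 192.168.124.0/24
140 hosts -> /24 (254 usable): 192.168.125.0/24
45 hosts -> /26 (62 usable): 192.168.126.0/26
Allocation: 192.168.124.0/24 (150 hosts, 254 usable); 192.168.125.0/24 (140 hosts, 254 usable); 192.168.126.0/26 (45 hosts, 62 usable)


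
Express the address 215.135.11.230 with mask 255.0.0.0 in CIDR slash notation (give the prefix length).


Binary: 11111111.00000000.00000000.00000000
Count leading 1s
Prefix: /8


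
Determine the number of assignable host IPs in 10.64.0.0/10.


Host bits = 32 - 10 = 22
Total addresses = 2^22 = 4194304
Usable = total - 2 (network and broadcast)
Usable hosts: 4194302


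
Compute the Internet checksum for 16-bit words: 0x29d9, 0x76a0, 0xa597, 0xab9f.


Sum all words (with carry folding):
+ 0x29d9 = 0x29d9
+ 0x76a0 = 0xa079
+ 0xa597 = 0x4611
+ 0xab9f = 0xf1b0
One's complement: ~0xf1b0
Checksum = 0x0e4f


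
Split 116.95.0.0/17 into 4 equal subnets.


New prefix = 17 + 2 = 19
Each subnet has 8192 addresses
  116.95.0.0/19
  116.95.32.0/19
  116.95.64.0/19
  116.95.96.0/19
Subnets: 116.95.0.0/19, 116.95.32.0/19, 116.95.64.0/19, 116.95.96.0/19


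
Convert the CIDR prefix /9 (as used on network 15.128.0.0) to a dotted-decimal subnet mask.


/9 means 9 network bits, 23 host bits
Binary: 11111111100000000000000000000000
Mask: 255.128.0.0


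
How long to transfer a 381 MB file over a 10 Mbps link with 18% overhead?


Effective throughput = 10 * (1 - 18/100) = 8.2 Mbps
File size in Mb = 381 * 8 = 3048 Mb
Time = 3048 / 8.2
Time = 371.7073 seconds


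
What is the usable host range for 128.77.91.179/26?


Network: 128.77.91.128
Broadcast: 128.77.91.191
First usable = network + 1
Last usable = broadcast - 1
Range: 128.77.91.129 to 128.77.91.190


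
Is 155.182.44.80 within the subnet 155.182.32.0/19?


Subnet network: 155.182.32.0
Test IP AND mask: 155.182.32.0
Yes, 155.182.44.80 is in 155.182.32.0/19


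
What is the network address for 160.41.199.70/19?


IP:   10100000.00101001.11000111.01000110
Mask: 11111111.11111111.11100000.00000000
AND operation:
Net:  10100000.00101001.11000000.00000000
Network: 160.41.192.0/19


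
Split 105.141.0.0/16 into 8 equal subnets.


New prefix = 16 + 3 = 19
Each subnet has 8192 addresses
  105.141.0.0/19
  105.141.32.0/19
  105.141.64.0/19
  105.141.96.0/19
  105.141.128.0/19
  105.141.160.0/19
  105.141.192.0/19
  105.141.224.0/19
Subnets: 105.141.0.0/19, 105.141.32.0/19, 105.141.64.0/19, 105.141.96.0/19, 105.141.128.0/19, 105.141.160.0/19, 105.141.192.0/19, 105.141.224.0/19


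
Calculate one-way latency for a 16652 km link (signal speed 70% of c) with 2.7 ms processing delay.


Speed = 0.7 * 3e5 km/s = 210000 km/s
Propagation delay = 16652 / 210000 = 0.0793 s = 79.2952 ms
Processing delay = 2.7 ms
Total one-way latency = 81.9952 ms


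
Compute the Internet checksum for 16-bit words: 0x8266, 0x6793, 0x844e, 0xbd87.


Sum all words (with carry folding):
+ 0x8266 = 0x8266
+ 0x6793 = 0xe9f9
+ 0x844e = 0x6e48
+ 0xbd87 = 0x2bd0
One's complement: ~0x2bd0
Checksum = 0xd42f


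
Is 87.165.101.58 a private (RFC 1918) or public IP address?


RFC 1918 private ranges:
  10.0.0.0/8 (10.0.0.0 - 10.255.255.255)
  172.16.0.0/12 (172.16.0.0 - 172.31.255.255)
  192.168.0.0/16 (192.168.0.0 - 192.168.255.255)
Public (not in any RFC 1918 range)


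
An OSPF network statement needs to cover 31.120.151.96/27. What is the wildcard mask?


Subnet mask: 255.255.255.224
Wildcard = 255.255.255.255 - subnet mask
255 - 255 = 0
255 - 255 = 0
255 - 255 = 0
255 - 224 = 31
Wildcard: 0.0.0.31


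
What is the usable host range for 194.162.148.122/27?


Network: 194.162.148.96
Broadcast: 194.162.148.127
First usable = network + 1
Last usable = broadcast - 1
Range: 194.162.148.97 to 194.162.148.126


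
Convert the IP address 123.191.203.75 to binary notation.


123 = 01111011
191 = 10111111
203 = 11001011
75 = 01001011
Binary: 01111011.10111111.11001011.01001011


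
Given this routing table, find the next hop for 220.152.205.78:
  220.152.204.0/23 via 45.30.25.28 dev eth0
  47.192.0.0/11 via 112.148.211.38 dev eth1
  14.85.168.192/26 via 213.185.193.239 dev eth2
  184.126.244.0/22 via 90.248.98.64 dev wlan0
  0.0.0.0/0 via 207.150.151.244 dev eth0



Longest prefix match for 220.152.205.78:
  /23 220.152.204.0: MATCH
  /11 47.192.0.0: no
  /26 14.85.168.192: no
  /22 184.126.244.0: no
  /0 0.0.0.0: MATCH
Selected: next-hop 45.30.25.28 via eth0 (matched /23)


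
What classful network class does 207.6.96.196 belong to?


First octet: 207
Binary: 11001111
110xxxxx -> Class C (192-223)
Class C, default mask 255.255.255.0 (/24)


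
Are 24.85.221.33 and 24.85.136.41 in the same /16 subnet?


Mask: 255.255.0.0
24.85.221.33 AND mask = 24.85.0.0
24.85.136.41 AND mask = 24.85.0.0
Yes, same subnet (24.85.0.0)


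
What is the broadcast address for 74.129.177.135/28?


Network: 74.129.177.128/28
Host bits = 4
Set all host bits to 1:
Broadcast: 74.129.177.143


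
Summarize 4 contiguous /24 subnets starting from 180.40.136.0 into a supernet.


Original prefix: /24
Number of subnets: 4 = 2^2
New prefix = 24 - 2 = 22
Supernet: 180.40.136.0/22


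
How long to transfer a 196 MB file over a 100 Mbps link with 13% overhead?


Effective throughput = 100 * (1 - 13/100) = 87 Mbps
File size in Mb = 196 * 8 = 1568 Mb
Time = 1568 / 87
Time = 18.023 seconds


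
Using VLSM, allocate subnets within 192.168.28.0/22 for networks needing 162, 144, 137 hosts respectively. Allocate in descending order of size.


162 hosts -> /24 (254 usable): 192.168.28.0/24
144 hosts -> /24 (254 usable): 192.168.29.0/24
137 hosts -> /24 (254 usable): 192.168.30.0/24
Allocation: 192.168.28.0/24 (162 hosts, 254 usable); 192.168.29.0/24 (144 hosts, 254 usable); 192.168.30.0/24 (137 hosts, 254 usable)


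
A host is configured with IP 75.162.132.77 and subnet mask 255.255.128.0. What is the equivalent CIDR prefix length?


Binary: 11111111.11111111.10000000.00000000
Count leading 1s
Prefix: /17


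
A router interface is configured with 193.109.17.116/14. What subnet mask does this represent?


/14 means 14 network bits, 18 host bits
Binary: 11111111111111000000000000000000
Mask: 255.252.0.0


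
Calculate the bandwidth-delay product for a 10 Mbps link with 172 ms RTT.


BDP = bandwidth * RTT
= 10 Mbps * 172 ms
= 10 * 1e6 * 172 / 1000 bits
= 1720000 bits
= 215000 bytes
= 209.9609 KB
BDP = 1720000 bits (215000 bytes)


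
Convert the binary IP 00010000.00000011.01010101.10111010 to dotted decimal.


00010000 = 16
00000011 = 3
01010101 = 85
10111010 = 186
IP: 16.3.85.186


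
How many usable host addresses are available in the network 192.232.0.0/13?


Host bits = 32 - 13 = 19
Total addresses = 2^19 = 524288
Usable = total - 2 (network and broadcast)
Usable hosts: 524286


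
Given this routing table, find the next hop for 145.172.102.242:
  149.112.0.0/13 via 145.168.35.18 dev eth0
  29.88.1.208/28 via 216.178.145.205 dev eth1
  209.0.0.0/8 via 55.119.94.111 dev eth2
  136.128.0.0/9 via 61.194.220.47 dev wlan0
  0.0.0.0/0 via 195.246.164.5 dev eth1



Longest prefix match for 145.172.102.242:
  /13 149.112.0.0: no
  /28 29.88.1.208: no
  /8 209.0.0.0: no
  /9 136.128.0.0: no
  /0 0.0.0.0: MATCH
Selected: next-hop 195.246.164.5 via eth1 (matched /0)


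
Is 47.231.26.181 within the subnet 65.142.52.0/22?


Subnet network: 65.142.52.0
Test IP AND mask: 47.231.24.0
No, 47.231.26.181 is not in 65.142.52.0/22


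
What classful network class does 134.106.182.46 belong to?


First octet: 134
Binary: 10000110
10xxxxxx -> Class B (128-191)
Class B, default mask 255.255.0.0 (/16)


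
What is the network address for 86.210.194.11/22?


IP:   01010110.11010010.11000010.00001011
Mask: 11111111.11111111.11111100.00000000
AND operation:
Net:  01010110.11010010.11000000.00000000
Network: 86.210.192.0/22


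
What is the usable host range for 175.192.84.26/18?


Network: 175.192.64.0
Broadcast: 175.192.127.255
First usable = network + 1
Last usable = broadcast - 1
Range: 175.192.64.1 to 175.192.127.254


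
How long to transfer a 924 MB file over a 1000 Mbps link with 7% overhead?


Effective throughput = 1000 * (1 - 7/100) = 930.0 Mbps
File size in Mb = 924 * 8 = 7392 Mb
Time = 7392 / 930.0
Time = 7.9484 seconds


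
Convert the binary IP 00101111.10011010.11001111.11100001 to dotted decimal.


00101111 = 47
10011010 = 154
11001111 = 207
11100001 = 225
IP: 47.154.207.225


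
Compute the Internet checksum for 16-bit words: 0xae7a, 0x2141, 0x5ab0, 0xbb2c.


Sum all words (with carry folding):
+ 0xae7a = 0xae7a
+ 0x2141 = 0xcfbb
+ 0x5ab0 = 0x2a6c
+ 0xbb2c = 0xe598
One's complement: ~0xe598
Checksum = 0x1a67


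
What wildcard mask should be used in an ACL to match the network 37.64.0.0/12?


Subnet mask: 255.240.0.0
Wildcard = 255.255.255.255 - subnet mask
255 - 255 = 0
255 - 240 = 15
255 - 0 = 255
255 - 0 = 255
Wildcard: 0.15.255.255


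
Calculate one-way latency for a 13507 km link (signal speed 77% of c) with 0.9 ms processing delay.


Speed = 0.77 * 3e5 km/s = 231000 km/s
Propagation delay = 13507 / 231000 = 0.0585 s = 58.4719 ms
Processing delay = 0.9 ms
Total one-way latency = 59.3719 ms


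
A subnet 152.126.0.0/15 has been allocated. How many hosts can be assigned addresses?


Host bits = 32 - 15 = 17
Total addresses = 2^17 = 131072
Usable = total - 2 (network and broadcast)
Usable hosts: 131070


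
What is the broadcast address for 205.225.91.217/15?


Network: 205.224.0.0/15
Host bits = 17
Set all host bits to 1:
Broadcast: 205.225.255.255


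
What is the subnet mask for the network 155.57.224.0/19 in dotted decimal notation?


/19 means 19 network bits, 13 host bits
Binary: 11111111111111111110000000000000
Mask: 255.255.224.0


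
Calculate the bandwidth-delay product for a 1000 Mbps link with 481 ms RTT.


BDP = bandwidth * RTT
= 1000 Mbps * 481 ms
= 1000 * 1e6 * 481 / 1000 bits
= 481000000 bits
= 60125000 bytes
= 58715.8203 KB
BDP = 481000000 bits (60125000 bytes)


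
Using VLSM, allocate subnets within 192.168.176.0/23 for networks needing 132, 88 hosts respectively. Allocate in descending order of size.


132 hosts -> /24 (254 usable): 192.168.176.0/24
88 hosts -> /25 (126 usable): 192.168.177.0/25
Allocation: 192.168.176.0/24 (132 hosts, 254 usable); 192.168.177.0/25 (88 hosts, 126 usable)


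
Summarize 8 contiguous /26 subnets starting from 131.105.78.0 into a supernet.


Original prefix: /26
Number of subnets: 8 = 2^3
New prefix = 26 - 3 = 23
Supernet: 131.105.78.0/23


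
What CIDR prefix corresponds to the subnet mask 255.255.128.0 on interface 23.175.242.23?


Binary: 11111111.11111111.10000000.00000000
Count leading 1s
Prefix: /17


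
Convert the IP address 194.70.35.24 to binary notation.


194 = 11000010
70 = 01000110
35 = 00100011
24 = 00011000
Binary: 11000010.01000110.00100011.00011000


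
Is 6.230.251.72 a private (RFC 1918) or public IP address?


RFC 1918 private ranges:
  10.0.0.0/8 (10.0.0.0 - 10.255.255.255)
  172.16.0.0/12 (172.16.0.0 - 172.31.255.255)
  192.168.0.0/16 (192.168.0.0 - 192.168.255.255)
Public (not in any RFC 1918 range)


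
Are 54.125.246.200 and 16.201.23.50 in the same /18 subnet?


Mask: 255.255.192.0
54.125.246.200 AND mask = 54.125.192.0
16.201.23.50 AND mask = 16.201.0.0
No, different subnets (54.125.192.0 vs 16.201.0.0)


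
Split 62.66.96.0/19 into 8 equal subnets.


New prefix = 19 + 3 = 22
Each subnet has 1024 addresses
  62.66.96.0/22
  62.66.100.0/22
  62.66.104.0/22
  62.66.108.0/22
  62.66.112.0/22
  62.66.116.0/22
  62.66.120.0/22
  62.66.124.0/22
Subnets: 62.66.96.0/22, 62.66.100.0/22, 62.66.104.0/22, 62.66.108.0/22, 62.66.112.0/22, 62.66.116.0/22, 62.66.120.0/22, 62.66.124.0/22


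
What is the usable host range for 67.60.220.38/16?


Network: 67.60.0.0
Broadcast: 67.60.255.255
First usable = network + 1
Last usable = broadcast - 1
Range: 67.60.0.1 to 67.60.255.254


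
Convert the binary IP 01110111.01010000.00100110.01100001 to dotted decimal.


01110111 = 119
01010000 = 80
00100110 = 38
01100001 = 97
IP: 119.80.38.97


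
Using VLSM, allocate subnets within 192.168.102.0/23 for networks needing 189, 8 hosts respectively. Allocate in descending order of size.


189 hosts -> /24 (254 usable): 192.168.102.0/24
8 hosts -> /28 (14 usable): 192.168.103.0/28
Allocation: 192.168.102.0/24 (189 hosts, 254 usable); 192.168.103.0/28 (8 hosts, 14 usable)


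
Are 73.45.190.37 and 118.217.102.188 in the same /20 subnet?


Mask: 255.255.240.0
73.45.190.37 AND mask = 73.45.176.0
118.217.102.188 AND mask = 118.217.96.0
No, different subnets (73.45.176.0 vs 118.217.96.0)


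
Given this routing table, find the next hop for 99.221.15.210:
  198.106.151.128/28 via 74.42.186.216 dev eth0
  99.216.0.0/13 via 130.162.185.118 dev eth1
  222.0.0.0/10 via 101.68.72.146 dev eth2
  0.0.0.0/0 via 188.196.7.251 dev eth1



Longest prefix match for 99.221.15.210:
  /28 198.106.151.128: no
  /13 99.216.0.0: MATCH
  /10 222.0.0.0: no
  /0 0.0.0.0: MATCH
Selected: next-hop 130.162.185.118 via eth1 (matched /13)


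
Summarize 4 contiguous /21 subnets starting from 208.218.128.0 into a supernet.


Original prefix: /21
Number of subnets: 4 = 2^2
New prefix = 21 - 2 = 19
Supernet: 208.218.128.0/19


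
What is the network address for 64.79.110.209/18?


IP:   01000000.01001111.01101110.11010001
Mask: 11111111.11111111.11000000.00000000
AND operation:
Net:  01000000.01001111.01000000.00000000
Network: 64.79.64.0/18


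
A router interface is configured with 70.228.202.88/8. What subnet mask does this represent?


/8 means 8 network bits, 24 host bits
Binary: 11111111000000000000000000000000
Mask: 255.0.0.0


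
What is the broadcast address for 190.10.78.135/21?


Network: 190.10.72.0/21
Host bits = 11
Set all host bits to 1:
Broadcast: 190.10.79.255


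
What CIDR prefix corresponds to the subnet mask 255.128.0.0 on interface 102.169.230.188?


Binary: 11111111.10000000.00000000.00000000
Count leading 1s
Prefix: /9


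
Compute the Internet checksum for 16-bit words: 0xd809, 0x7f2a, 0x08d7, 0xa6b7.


Sum all words (with carry folding):
+ 0xd809 = 0xd809
+ 0x7f2a = 0x5734
+ 0x08d7 = 0x600b
+ 0xa6b7 = 0x06c3
One's complement: ~0x06c3
Checksum = 0xf93c


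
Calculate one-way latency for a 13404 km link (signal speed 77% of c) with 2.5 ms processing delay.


Speed = 0.77 * 3e5 km/s = 231000 km/s
Propagation delay = 13404 / 231000 = 0.058 s = 58.026 ms
Processing delay = 2.5 ms
Total one-way latency = 60.526 ms


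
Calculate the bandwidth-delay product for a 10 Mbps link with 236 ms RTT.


BDP = bandwidth * RTT
= 10 Mbps * 236 ms
= 10 * 1e6 * 236 / 1000 bits
= 2360000 bits
= 295000 bytes
= 288.0859 KB
BDP = 2360000 bits (295000 bytes)


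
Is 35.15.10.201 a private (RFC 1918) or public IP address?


RFC 1918 private ranges:
  10.0.0.0/8 (10.0.0.0 - 10.255.255.255)
  172.16.0.0/12 (172.16.0.0 - 172.31.255.255)
  192.168.0.0/16 (192.168.0.0 - 192.168.255.255)
Public (not in any RFC 1918 range)


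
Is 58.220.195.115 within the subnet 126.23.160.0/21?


Subnet network: 126.23.160.0
Test IP AND mask: 58.220.192.0
No, 58.220.195.115 is not in 126.23.160.0/21


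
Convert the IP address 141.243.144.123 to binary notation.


141 = 10001101
243 = 11110011
144 = 10010000
123 = 01111011
Binary: 10001101.11110011.10010000.01111011


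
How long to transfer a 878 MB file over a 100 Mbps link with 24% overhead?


Effective throughput = 100 * (1 - 24/100) = 76 Mbps
File size in Mb = 878 * 8 = 7024 Mb
Time = 7024 / 76
Time = 92.4211 seconds


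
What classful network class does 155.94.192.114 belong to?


First octet: 155
Binary: 10011011
10xxxxxx -> Class B (128-191)
Class B, default mask 255.255.0.0 (/16)


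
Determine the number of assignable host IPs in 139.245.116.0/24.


Host bits = 32 - 24 = 8
Total addresses = 2^8 = 256
Usable = total - 2 (network and broadcast)
Usable hosts: 254


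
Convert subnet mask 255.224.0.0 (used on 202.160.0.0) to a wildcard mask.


Subnet mask: 255.224.0.0
Wildcard = 255.255.255.255 - subnet mask
255 - 255 = 0
255 - 224 = 31
255 - 0 = 255
255 - 0 = 255
Wildcard: 0.31.255.255


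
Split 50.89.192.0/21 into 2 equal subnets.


New prefix = 21 + 1 = 22
Each subnet has 1024 addresses
  50.89.192.0/22
  50.89.196.0/22
Subnets: 50.89.192.0/22, 50.89.196.0/22


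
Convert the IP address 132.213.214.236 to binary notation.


132 = 10000100
213 = 11010101
214 = 11010110
236 = 11101100
Binary: 10000100.11010101.11010110.11101100


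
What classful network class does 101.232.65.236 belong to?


First octet: 101
Binary: 01100101
0xxxxxxx -> Class A (1-126)
Class A, default mask 255.0.0.0 (/8)


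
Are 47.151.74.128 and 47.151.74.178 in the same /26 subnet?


Mask: 255.255.255.192
47.151.74.128 AND mask = 47.151.74.128
47.151.74.178 AND mask = 47.151.74.128
Yes, same subnet (47.151.74.128)


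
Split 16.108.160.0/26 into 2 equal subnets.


New prefix = 26 + 1 = 27
Each subnet has 32 addresses
  16.108.160.0/27
  16.108.160.32/27
Subnets: 16.108.160.0/27, 16.108.160.32/27


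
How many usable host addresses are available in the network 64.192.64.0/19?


Host bits = 32 - 19 = 13
Total addresses = 2^13 = 8192
Usable = total - 2 (network and broadcast)
Usable hosts: 8190


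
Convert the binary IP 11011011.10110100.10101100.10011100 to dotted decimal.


11011011 = 219
10110100 = 180
10101100 = 172
10011100 = 156
IP: 219.180.172.156


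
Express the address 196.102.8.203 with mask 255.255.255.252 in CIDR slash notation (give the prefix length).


Binary: 11111111.11111111.11111111.11111100
Count leading 1s
Prefix: /30


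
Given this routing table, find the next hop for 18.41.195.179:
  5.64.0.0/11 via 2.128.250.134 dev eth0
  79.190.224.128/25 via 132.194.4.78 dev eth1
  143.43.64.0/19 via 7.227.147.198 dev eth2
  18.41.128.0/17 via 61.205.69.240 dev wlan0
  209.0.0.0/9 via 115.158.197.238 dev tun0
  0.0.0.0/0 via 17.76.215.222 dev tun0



Longest prefix match for 18.41.195.179:
  /11 5.64.0.0: no
  /25 79.190.224.128: no
  /19 143.43.64.0: no
  /17 18.41.128.0: MATCH
  /9 209.0.0.0: no
  /0 0.0.0.0: MATCH
Selected: next-hop 61.205.69.240 via wlan0 (matched /17)


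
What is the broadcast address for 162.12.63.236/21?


Network: 162.12.56.0/21
Host bits = 11
Set all host bits to 1:
Broadcast: 162.12.63.255


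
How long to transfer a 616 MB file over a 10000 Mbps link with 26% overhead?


Effective throughput = 10000 * (1 - 26/100) = 7400 Mbps
File size in Mb = 616 * 8 = 4928 Mb
Time = 4928 / 7400
Time = 0.6659 seconds


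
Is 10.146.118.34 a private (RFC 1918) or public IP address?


RFC 1918 private ranges:
  10.0.0.0/8 (10.0.0.0 - 10.255.255.255)
  172.16.0.0/12 (172.16.0.0 - 172.31.255.255)
  192.168.0.0/16 (192.168.0.0 - 192.168.255.255)
Private (in 10.0.0.0/8)


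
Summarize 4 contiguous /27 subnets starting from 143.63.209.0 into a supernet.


Original prefix: /27
Number of subnets: 4 = 2^2
New prefix = 27 - 2 = 25
Supernet: 143.63.209.0/25


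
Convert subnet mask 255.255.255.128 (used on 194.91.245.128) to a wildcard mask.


Subnet mask: 255.255.255.128
Wildcard = 255.255.255.255 - subnet mask
255 - 255 = 0
255 - 255 = 0
255 - 255 = 0
255 - 128 = 127
Wildcard: 0.0.0.127


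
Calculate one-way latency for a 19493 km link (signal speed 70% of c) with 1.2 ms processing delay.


Speed = 0.7 * 3e5 km/s = 210000 km/s
Propagation delay = 19493 / 210000 = 0.0928 s = 92.8238 ms
Processing delay = 1.2 ms
Total one-way latency = 94.0238 ms


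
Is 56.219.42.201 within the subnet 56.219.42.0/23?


Subnet network: 56.219.42.0
Test IP AND mask: 56.219.42.0
Yes, 56.219.42.201 is in 56.219.42.0/23


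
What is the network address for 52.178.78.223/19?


IP:   00110100.10110010.01001110.11011111
Mask: 11111111.11111111.11100000.00000000
AND operation:
Net:  00110100.10110010.01000000.00000000
Network: 52.178.64.0/19


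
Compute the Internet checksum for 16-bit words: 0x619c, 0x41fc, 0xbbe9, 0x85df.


Sum all words (with carry folding):
+ 0x619c = 0x619c
+ 0x41fc = 0xa398
+ 0xbbe9 = 0x5f82
+ 0x85df = 0xe561
One's complement: ~0xe561
Checksum = 0x1a9e


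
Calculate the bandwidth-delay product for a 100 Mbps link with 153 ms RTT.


BDP = bandwidth * RTT
= 100 Mbps * 153 ms
= 100 * 1e6 * 153 / 1000 bits
= 15300000 bits
= 1912500 bytes
= 1867.6758 KB
BDP = 15300000 bits (1912500 bytes)


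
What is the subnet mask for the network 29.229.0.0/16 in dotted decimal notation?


/16 means 16 network bits, 16 host bits
Binary: 11111111111111110000000000000000
Mask: 255.255.0.0


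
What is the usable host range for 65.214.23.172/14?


Network: 65.212.0.0
Broadcast: 65.215.255.255
First usable = network + 1
Last usable = broadcast - 1
Range: 65.212.0.1 to 65.215.255.254


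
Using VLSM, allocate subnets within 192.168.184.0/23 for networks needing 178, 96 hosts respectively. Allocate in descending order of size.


178 hosts -> /24 (254 usable): 192.168.184.0/24
96 hosts -> /25 (126 usable): 192.168.185.0/25
Allocation: 192.168.184.0/24 (178 hosts, 254 usable); 192.168.185.0/25 (96 hosts, 126 usable)


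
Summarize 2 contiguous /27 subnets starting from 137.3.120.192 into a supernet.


Original prefix: /27
Number of subnets: 2 = 2^1
New prefix = 27 - 1 = 26
Supernet: 137.3.120.192/26


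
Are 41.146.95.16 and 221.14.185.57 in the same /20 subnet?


Mask: 255.255.240.0
41.146.95.16 AND mask = 41.146.80.0
221.14.185.57 AND mask = 221.14.176.0
No, different subnets (41.146.80.0 vs 221.14.176.0)


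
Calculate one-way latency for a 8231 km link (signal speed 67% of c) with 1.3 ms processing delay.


Speed = 0.67 * 3e5 km/s = 201000 km/s
Propagation delay = 8231 / 201000 = 0.041 s = 40.9502 ms
Processing delay = 1.3 ms
Total one-way latency = 42.2502 ms


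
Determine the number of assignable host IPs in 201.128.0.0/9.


Host bits = 32 - 9 = 23
Total addresses = 2^23 = 8388608
Usable = total - 2 (network and broadcast)
Usable hosts: 8388606


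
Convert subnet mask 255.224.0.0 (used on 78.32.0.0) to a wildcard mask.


Subnet mask: 255.224.0.0
Wildcard = 255.255.255.255 - subnet mask
255 - 255 = 0
255 - 224 = 31
255 - 0 = 255
255 - 0 = 255
Wildcard: 0.31.255.255


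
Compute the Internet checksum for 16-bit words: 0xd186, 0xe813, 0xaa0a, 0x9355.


Sum all words (with carry folding):
+ 0xd186 = 0xd186
+ 0xe813 = 0xb99a
+ 0xaa0a = 0x63a5
+ 0x9355 = 0xf6fa
One's complement: ~0xf6fa
Checksum = 0x0905


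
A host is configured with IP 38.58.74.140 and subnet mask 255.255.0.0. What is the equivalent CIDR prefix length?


Binary: 11111111.11111111.00000000.00000000
Count leading 1s
Prefix: /16


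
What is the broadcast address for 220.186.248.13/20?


Network: 220.186.240.0/20
Host bits = 12
Set all host bits to 1:
Broadcast: 220.186.255.255


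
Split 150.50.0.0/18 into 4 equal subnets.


New prefix = 18 + 2 = 20
Each subnet has 4096 addresses
  150.50.0.0/20
  150.50.16.0/20
  150.50.32.0/20
  150.50.48.0/20
Subnets: 150.50.0.0/20, 150.50.16.0/20, 150.50.32.0/20, 150.50.48.0/20
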